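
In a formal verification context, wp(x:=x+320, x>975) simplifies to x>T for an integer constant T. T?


Formula: wp(x:=E, P) = P[E/x] (substitute E for x in postcondition)
Step 1: Postcondition: x>975
Step 2: Substitute x+320 for x: x+320>975
Step 3: Solve for x: x > 975-320 = 655

655


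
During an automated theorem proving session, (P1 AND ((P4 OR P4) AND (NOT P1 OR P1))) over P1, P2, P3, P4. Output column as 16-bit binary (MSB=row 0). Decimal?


Formula: (P1 AND ((P4 OR P4) AND (NOT P1 OR P1))) over P1, P2, P3, P4 (16 rows)
Evaluate each row (bits = P1,P2,P3,P4, MSB first):
  row 0 [0000]: (0 AND ((0 OR 0) AND (NOT 0 OR 0))) -> 0
  row 1 [0001]: (0 AND ((1 OR 1) AND (NOT 0 OR 0))) -> 0
  row 2 [0010]: (0 AND ((0 OR 0) AND (NOT 0 OR 0))) -> 0
  row 3 [0011]: (0 AND ((1 OR 1) AND (NOT 0 OR 0))) -> 0
  row 4 [0100]: (0 AND ((0 OR 0) AND (NOT 0 OR 0))) -> 0
  row 5 [0101]: (0 AND ((1 OR 1) AND (NOT 0 OR 0))) -> 0
  row 6 [0110]: (0 AND ((0 OR 0) AND (NOT 0 OR 0))) -> 0
  row 7 [0111]: (0 AND ((1 OR 1) AND (NOT 0 OR 0))) -> 0
  row 8 [1000]: (1 AND ((0 OR 0) AND (NOT 1 OR 1))) -> 0
  row 9 [1001]: (1 AND ((1 OR 1) AND (NOT 1 OR 1))) -> 1
  row 10 [1010]: (1 AND ((0 OR 0) AND (NOT 1 OR 1))) -> 0
  row 11 [1011]: (1 AND ((1 OR 1) AND (NOT 1 OR 1))) -> 1
  row 12 [1100]: (1 AND ((0 OR 0) AND (NOT 1 OR 1))) -> 0
  row 13 [1101]: (1 AND ((1 OR 1) AND (NOT 1 OR 1))) -> 1
  row 14 [1110]: (1 AND ((0 OR 0) AND (NOT 1 OR 1))) -> 0
  row 15 [1111]: (1 AND ((1 OR 1) AND (NOT 1 OR 1))) -> 1
Full result column, 4 rows per line (P1,P2 fixed per line; P3,P4 runs 00..11 left to right):
  rows 0-3 [P1,P2=00]: 0000  = hex 0
  rows 4-7 [P1,P2=01]: 0000  = hex 0
  rows 8-11 [P1,P2=10]: 0101  = hex 5
  rows 12-15 [P1,P2=11]: 0101  = hex 5
Output column (row 0 .. row 15) = 0000000001010101
Output column grouped in 4s = 0000 0000 0101 0101 = 0x0055
Convert to decimal digit by digit (value = value*16 + digit):
  0 -> 0
  0*16 + 0 = 0
  0*16 + 5 = 5
  5*16 + 5 = 85
Decimal = 85

85


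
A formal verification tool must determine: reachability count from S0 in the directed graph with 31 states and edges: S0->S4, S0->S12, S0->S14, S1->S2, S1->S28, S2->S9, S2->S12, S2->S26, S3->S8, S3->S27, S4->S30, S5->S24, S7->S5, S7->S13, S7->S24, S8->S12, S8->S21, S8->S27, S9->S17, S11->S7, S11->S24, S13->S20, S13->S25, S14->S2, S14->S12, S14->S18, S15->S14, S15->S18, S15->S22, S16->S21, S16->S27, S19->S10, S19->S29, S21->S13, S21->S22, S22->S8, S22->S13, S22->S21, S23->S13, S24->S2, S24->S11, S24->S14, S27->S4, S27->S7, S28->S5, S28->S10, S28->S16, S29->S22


BFS from S0:
  layer 0: {S0}
  layer 1: {S4, S12, S14}
  layer 2: {S2, S18, S30}
  layer 3: {S9, S26}
  layer 4: {S17}
Reachable set: {S0, S2, S4, S9, S12, S14, S17, S18, S26, S30}
Count = 10

10


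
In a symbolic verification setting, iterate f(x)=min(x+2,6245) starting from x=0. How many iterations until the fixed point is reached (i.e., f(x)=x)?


Step 1: x=0, cap=6245, increment=2
Step 2: x grows by 2 each step until capped at 6245; fixed point is x=6245
Step 3: iterations = ceil(6245/2) = 3123

3123


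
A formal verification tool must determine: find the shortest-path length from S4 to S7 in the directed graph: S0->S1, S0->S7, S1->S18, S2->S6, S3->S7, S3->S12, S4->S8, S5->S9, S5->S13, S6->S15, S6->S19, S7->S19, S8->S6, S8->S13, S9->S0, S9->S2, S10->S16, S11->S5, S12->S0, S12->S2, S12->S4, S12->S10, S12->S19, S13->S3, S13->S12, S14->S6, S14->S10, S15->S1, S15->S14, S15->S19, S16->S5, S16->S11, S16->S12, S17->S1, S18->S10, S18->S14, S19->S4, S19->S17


BFS layer-by-layer from S4:
  dist 0: {S4}
  dist 1: {S8}
  dist 2: {S6, S13}
  dist 3: {S3, S12, S15, S19}
  dist 4: {S0, S1, S2, S7, S10, S14, S17}
  -> S7 reached at distance 4
Shortest path length = 4

4


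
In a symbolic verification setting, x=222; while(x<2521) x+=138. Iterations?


Step 1: x goes from 222 toward 2521 by 138; the body runs while x<2521, so iterations = ceil((bound-start)/step)
Step 2: Distance=2299
Step 3: ceil(2299/138)=17

17


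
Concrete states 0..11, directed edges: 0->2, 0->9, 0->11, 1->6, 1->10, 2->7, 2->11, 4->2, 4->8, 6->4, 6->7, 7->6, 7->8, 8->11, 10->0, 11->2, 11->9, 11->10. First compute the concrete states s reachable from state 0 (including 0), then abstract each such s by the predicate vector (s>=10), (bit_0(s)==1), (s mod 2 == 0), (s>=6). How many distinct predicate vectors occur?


BFS from 0:
Concrete reachable: {0, 2, 4, 6, 7, 8, 9, 10, 11}
Abstract via predicates (s>=10), (bit_0(s)==1), (s mod 2 == 0), (s>=6):
  (0,0,1,0) <- {0, 2, 4}
  (0,0,1,1) <- {6, 8}
  (0,1,0,1) <- {7, 9}
  (1,0,1,1) <- {10}
  (1,1,0,1) <- {11}
Distinct abstract states = 5

5


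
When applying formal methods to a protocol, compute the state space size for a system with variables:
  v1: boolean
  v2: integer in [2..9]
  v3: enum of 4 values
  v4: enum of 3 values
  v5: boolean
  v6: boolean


State space = product of domain sizes of all variables.
Domain sizes:
  v1 (boolean): 2
  v2 (integer in [2..9]): 8
  v3 (enum of 4 values): 4
  v4 (enum of 3 values): 3
  v5 (boolean): 2
  v6 (boolean): 2
Product = 2 * 8 * 4 * 3 * 2 * 2 = 768

768


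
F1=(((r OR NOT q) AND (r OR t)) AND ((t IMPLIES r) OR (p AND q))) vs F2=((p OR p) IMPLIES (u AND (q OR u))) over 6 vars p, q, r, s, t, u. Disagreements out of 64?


F1 = (((r OR NOT q) AND (r OR t)) AND ((t IMPLIES r) OR (p AND q)))
F2 = ((p OR p) IMPLIES (u AND (q OR u)))
Evaluate both on each of 64 rows (bits = p,q,r,s,t,u):
  row 0 [000000]: F1=0 F2=1 (differ) -> 1
  row 1 [000001]: F1=0 F2=1 (differ) -> 1
  row 2 [000010]: F1=0 F2=1 (differ) -> 1
  row 3 [000011]: F1=0 F2=1 (differ) -> 1
  row 4 [000100]: F1=0 F2=1 (differ) -> 1
  (every remaining row is evaluated the same way; all 64 results are listed next)
Full result column, 8 rows per line (p,q,r fixed per line; s,t,u runs 000..111 left to right):
  rows 0-7 [p,q,r=000]: 11111111  (ones: 8)
  rows 8-15 [p,q,r=001]: 00000000  (ones: 0)
  rows 16-23 [p,q,r=010]: 11111111  (ones: 8)
  rows 24-31 [p,q,r=011]: 00000000  (ones: 0)
  rows 32-39 [p,q,r=100]: 01010101  (ones: 4)
  rows 40-47 [p,q,r=101]: 10101010  (ones: 4)
  rows 48-55 [p,q,r=110]: 01010101  (ones: 4)
  rows 56-63 [p,q,r=111]: 10101010  (ones: 4)
Disagreements = 8+0+8+0+4+4+4+4 = 32

32


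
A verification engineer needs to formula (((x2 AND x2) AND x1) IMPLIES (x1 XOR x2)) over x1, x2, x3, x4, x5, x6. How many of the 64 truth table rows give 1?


Formula: (((x2 AND x2) AND x1) IMPLIES (x1 XOR x2)) over 6 vars (64 rows)
Evaluate each row (x1, x2, x3, x4, x5, x6 as bits, MSB first):
  row 0 [000000]: (((0 AND 0) AND 0) IMPLIES (0 XOR 0)) -> 1
  row 1 [000001]: (((0 AND 0) AND 0) IMPLIES (0 XOR 0)) -> 1
  row 2 [000010]: (((0 AND 0) AND 0) IMPLIES (0 XOR 0)) -> 1
  row 3 [000011]: (((0 AND 0) AND 0) IMPLIES (0 XOR 0)) -> 1
  row 4 [000100]: (((0 AND 0) AND 0) IMPLIES (0 XOR 0)) -> 1
  (every remaining row is evaluated the same way; all 64 results are listed next)
Full result column, 8 rows per line (x1,x2,x3 fixed per line; x4,x5,x6 runs 000..111 left to right):
  rows 0-7 [x1,x2,x3=000]: 11111111  (ones: 8)
  rows 8-15 [x1,x2,x3=001]: 11111111  (ones: 8)
  rows 16-23 [x1,x2,x3=010]: 11111111  (ones: 8)
  rows 24-31 [x1,x2,x3=011]: 11111111  (ones: 8)
  rows 32-39 [x1,x2,x3=100]: 11111111  (ones: 8)
  rows 40-47 [x1,x2,x3=101]: 11111111  (ones: 8)
  rows 48-55 [x1,x2,x3=110]: 00000000  (ones: 0)
  rows 56-63 [x1,x2,x3=111]: 00000000  (ones: 0)
Count of 1-rows = 8+8+8+8+8+8+0+0 = 48

48


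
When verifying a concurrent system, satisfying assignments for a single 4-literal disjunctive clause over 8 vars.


Step 1: Total=2^8=256
Step 2: Unsat when all 4 false: 2^4=16
Step 3: Sat=256-16=240

240


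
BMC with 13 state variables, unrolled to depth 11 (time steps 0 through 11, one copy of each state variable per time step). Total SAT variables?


BMC unrolls to depth k, creating one copy of each state var for steps 0..k.
Step count = 11 + 1 = 12 (steps 0 through 11)
Vars per step = 13
Total = 13 * 12 = 156

156


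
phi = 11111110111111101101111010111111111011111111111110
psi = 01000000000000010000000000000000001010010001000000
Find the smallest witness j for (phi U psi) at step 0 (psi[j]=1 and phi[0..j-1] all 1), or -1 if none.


(phi U psi) at 0: need smallest j with psi[j]=1 and phi[i]=1 for all i in [0,j).
Scan from step 0:
  step 0: phi=1, psi=0 -> continue
  step 1: psi=1 and phi held for [0,1) -> witness found
Witness step = 1

1


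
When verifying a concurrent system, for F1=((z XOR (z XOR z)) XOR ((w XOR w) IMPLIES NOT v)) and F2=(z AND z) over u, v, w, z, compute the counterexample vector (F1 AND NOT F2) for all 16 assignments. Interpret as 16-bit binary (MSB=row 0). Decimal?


F1 = ((z XOR (z XOR z)) XOR ((w XOR w) IMPLIES NOT v))
F2 = (z AND z)
Counterexample to F1=>F2 is where F1=1 and F2=0.
Evaluate each row (bits = u,v,w,z, MSB first):
  row 0 [0000]: F1=1 F2=0 -> F1&~F2 -> 1
  row 1 [0001]: F1=0 F2=1 -> F1&~F2 -> 0
  row 2 [0010]: F1=1 F2=0 -> F1&~F2 -> 1
  row 3 [0011]: F1=0 F2=1 -> F1&~F2 -> 0
  row 4 [0100]: F1=1 F2=0 -> F1&~F2 -> 1
  row 5 [0101]: F1=0 F2=1 -> F1&~F2 -> 0
  row 6 [0110]: F1=1 F2=0 -> F1&~F2 -> 1
  row 7 [0111]: F1=0 F2=1 -> F1&~F2 -> 0
  row 8 [1000]: F1=1 F2=0 -> F1&~F2 -> 1
  row 9 [1001]: F1=0 F2=1 -> F1&~F2 -> 0
  row 10 [1010]: F1=1 F2=0 -> F1&~F2 -> 1
  row 11 [1011]: F1=0 F2=1 -> F1&~F2 -> 0
  row 12 [1100]: F1=1 F2=0 -> F1&~F2 -> 1
  row 13 [1101]: F1=0 F2=1 -> F1&~F2 -> 0
  row 14 [1110]: F1=1 F2=0 -> F1&~F2 -> 1
  row 15 [1111]: F1=0 F2=1 -> F1&~F2 -> 0
Full result column, 4 rows per line (u,v fixed per line; w,z runs 00..11 left to right):
  rows 0-3 [u,v=00]: 1010  = hex A
  rows 4-7 [u,v=01]: 1010  = hex A
  rows 8-11 [u,v=10]: 1010  = hex A
  rows 12-15 [u,v=11]: 1010  = hex A
Counterexample vector (row 0 .. row 15) = 1010101010101010
Output column grouped in 4s = 1010 1010 1010 1010 = 0xAAAA
Convert to decimal digit by digit (value = value*16 + digit):
  A -> 10
  10*16 + 10 (A) = 170
  170*16 + 10 (A) = 2730
  2730*16 + 10 (A) = 43690
Decimal = 43690

43690


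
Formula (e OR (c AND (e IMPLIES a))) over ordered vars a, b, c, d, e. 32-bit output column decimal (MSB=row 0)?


Formula: (e OR (c AND (e IMPLIES a))) over a, b, c, d, e (32 rows)
Evaluate each row (bits = a,b,c,d,e, MSB first):
  row 0 [00000]: (0 OR (0 AND (0 IMPLIES 0))) -> 0
  row 1 [00001]: (1 OR (0 AND (1 IMPLIES 0))) -> 1
  row 2 [00010]: (0 OR (0 AND (0 IMPLIES 0))) -> 0
  row 3 [00011]: (1 OR (0 AND (1 IMPLIES 0))) -> 1
  row 4 [00100]: (0 OR (1 AND (0 IMPLIES 0))) -> 1
  row 5 [00101]: (1 OR (1 AND (1 IMPLIES 0))) -> 1
  row 6 [00110]: (0 OR (1 AND (0 IMPLIES 0))) -> 1
  row 7 [00111]: (1 OR (1 AND (1 IMPLIES 0))) -> 1
  row 8 [01000]: (0 OR (0 AND (0 IMPLIES 0))) -> 0
  row 9 [01001]: (1 OR (0 AND (1 IMPLIES 0))) -> 1
  row 10 [01010]: (0 OR (0 AND (0 IMPLIES 0))) -> 0
  row 11 [01011]: (1 OR (0 AND (1 IMPLIES 0))) -> 1
  row 12 [01100]: (0 OR (1 AND (0 IMPLIES 0))) -> 1
  row 13 [01101]: (1 OR (1 AND (1 IMPLIES 0))) -> 1
  row 14 [01110]: (0 OR (1 AND (0 IMPLIES 0))) -> 1
  row 15 [01111]: (1 OR (1 AND (1 IMPLIES 0))) -> 1
  row 16 [10000]: (0 OR (0 AND (0 IMPLIES 1))) -> 0
  row 17 [10001]: (1 OR (0 AND (1 IMPLIES 1))) -> 1
  row 18 [10010]: (0 OR (0 AND (0 IMPLIES 1))) -> 0
  row 19 [10011]: (1 OR (0 AND (1 IMPLIES 1))) -> 1
  row 20 [10100]: (0 OR (1 AND (0 IMPLIES 1))) -> 1
  row 21 [10101]: (1 OR (1 AND (1 IMPLIES 1))) -> 1
  row 22 [10110]: (0 OR (1 AND (0 IMPLIES 1))) -> 1
  row 23 [10111]: (1 OR (1 AND (1 IMPLIES 1))) -> 1
  row 24 [11000]: (0 OR (0 AND (0 IMPLIES 1))) -> 0
  row 25 [11001]: (1 OR (0 AND (1 IMPLIES 1))) -> 1
  row 26 [11010]: (0 OR (0 AND (0 IMPLIES 1))) -> 0
  row 27 [11011]: (1 OR (0 AND (1 IMPLIES 1))) -> 1
  row 28 [11100]: (0 OR (1 AND (0 IMPLIES 1))) -> 1
  row 29 [11101]: (1 OR (1 AND (1 IMPLIES 1))) -> 1
  row 30 [11110]: (0 OR (1 AND (0 IMPLIES 1))) -> 1
  row 31 [11111]: (1 OR (1 AND (1 IMPLIES 1))) -> 1
Full result column, 4 rows per line (a,b,c fixed per line; d,e runs 00..11 left to right):
  rows 0-3 [a,b,c=000]: 0101  = hex 5
  rows 4-7 [a,b,c=001]: 1111  = hex F
  rows 8-11 [a,b,c=010]: 0101  = hex 5
  rows 12-15 [a,b,c=011]: 1111  = hex F
  rows 16-19 [a,b,c=100]: 0101  = hex 5
  rows 20-23 [a,b,c=101]: 1111  = hex F
  rows 24-27 [a,b,c=110]: 0101  = hex 5
  rows 28-31 [a,b,c=111]: 1111  = hex F
Output column (row 0 .. row 31) = 01011111010111110101111101011111
Output column grouped in 4s = 0101 1111 0101 1111 0101 1111 0101 1111 = 0x5F5F5F5F
Convert to decimal digit by digit (value = value*16 + digit):
  5 -> 5
  5*16 + 15 (F) = 95
  95*16 + 5 = 1525
  1525*16 + 15 (F) = 24415
  24415*16 + 5 = 390645
  390645*16 + 15 (F) = 6250335
  6250335*16 + 5 = 100005365
  100005365*16 + 15 (F) = 1600085855
Decimal = 1600085855

1600085855


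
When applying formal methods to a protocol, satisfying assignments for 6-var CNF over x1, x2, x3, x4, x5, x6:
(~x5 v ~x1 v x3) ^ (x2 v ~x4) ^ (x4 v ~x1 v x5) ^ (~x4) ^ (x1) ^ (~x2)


CNF with 6 clauses over 6 vars (64 assignments).
An assignment satisfies CNF iff every clause has >=1 true literal.
Check each row (bits = x1,x2,x3,x4,x5,x6; clause T/F shown):
  row 0 [000000]: clauses=TTTTFT -> 0
  row 1 [000001]: clauses=TTTTFT -> 0
  row 2 [000010]: clauses=TTTTFT -> 0
  row 3 [000011]: clauses=TTTTFT -> 0
  row 4 [000100]: clauses=TFTFFT -> 0
  (every remaining row is evaluated the same way; all 64 results are listed next)
Full result column, 8 rows per line (x1,x2,x3 fixed per line; x4,x5,x6 runs 000..111 left to right):
  rows 0-7 [x1,x2,x3=000]: 00000000  (ones: 0)
  rows 8-15 [x1,x2,x3=001]: 00000000  (ones: 0)
  rows 16-23 [x1,x2,x3=010]: 00000000  (ones: 0)
  rows 24-31 [x1,x2,x3=011]: 00000000  (ones: 0)
  rows 32-39 [x1,x2,x3=100]: 00000000  (ones: 0)
  rows 40-47 [x1,x2,x3=101]: 00110000  (ones: 2)
  rows 48-55 [x1,x2,x3=110]: 00000000  (ones: 0)
  rows 56-63 [x1,x2,x3=111]: 00000000  (ones: 0)
Satisfying assignments = 0+0+0+0+0+2+0+0 = 2

2


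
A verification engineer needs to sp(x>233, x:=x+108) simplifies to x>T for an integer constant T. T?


Formula: sp(P, x:=E) = exists old_x. (x = E[old_x/x]) AND P[old_x/x] (old_x is the value of x before the assignment; eliminate old_x by solving x = E[old_x/x] for old_x)
Step 1: Precondition P: x>233, i.e. old_x > 233
Step 2: Assignment gives x = old_x + 108, so old_x = x - 108
Step 3: Substitute into P: x - 108 > 233
Step 4: Simplify: x > 233+108 = 341

341


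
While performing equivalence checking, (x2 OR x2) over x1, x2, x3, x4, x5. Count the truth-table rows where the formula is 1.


Formula: (x2 OR x2) over 5 vars (32 rows)
Evaluate each row (x1, x2, x3, x4, x5 as bits, MSB first):
  row 0 [00000]: (0 OR 0) -> 0
  row 1 [00001]: (0 OR 0) -> 0
  row 2 [00010]: (0 OR 0) -> 0
  row 3 [00011]: (0 OR 0) -> 0
  row 4 [00100]: (0 OR 0) -> 0
  row 5 [00101]: (0 OR 0) -> 0
  row 6 [00110]: (0 OR 0) -> 0
  row 7 [00111]: (0 OR 0) -> 0
  row 8 [01000]: (1 OR 1) -> 1
  row 9 [01001]: (1 OR 1) -> 1
  row 10 [01010]: (1 OR 1) -> 1
  row 11 [01011]: (1 OR 1) -> 1
  row 12 [01100]: (1 OR 1) -> 1
  row 13 [01101]: (1 OR 1) -> 1
  row 14 [01110]: (1 OR 1) -> 1
  row 15 [01111]: (1 OR 1) -> 1
  row 16 [10000]: (0 OR 0) -> 0
  row 17 [10001]: (0 OR 0) -> 0
  row 18 [10010]: (0 OR 0) -> 0
  row 19 [10011]: (0 OR 0) -> 0
  row 20 [10100]: (0 OR 0) -> 0
  row 21 [10101]: (0 OR 0) -> 0
  row 22 [10110]: (0 OR 0) -> 0
  row 23 [10111]: (0 OR 0) -> 0
  row 24 [11000]: (1 OR 1) -> 1
  row 25 [11001]: (1 OR 1) -> 1
  row 26 [11010]: (1 OR 1) -> 1
  row 27 [11011]: (1 OR 1) -> 1
  row 28 [11100]: (1 OR 1) -> 1
  row 29 [11101]: (1 OR 1) -> 1
  row 30 [11110]: (1 OR 1) -> 1
  row 31 [11111]: (1 OR 1) -> 1
Full result column, 8 rows per line (x1,x2 fixed per line; x3,x4,x5 runs 000..111 left to right):
  rows 0-7 [x1,x2=00]: 00000000  (ones: 0)
  rows 8-15 [x1,x2=01]: 11111111  (ones: 8)
  rows 16-23 [x1,x2=10]: 00000000  (ones: 0)
  rows 24-31 [x1,x2=11]: 11111111  (ones: 8)
Count of 1-rows = 0+8+0+8 = 16

16


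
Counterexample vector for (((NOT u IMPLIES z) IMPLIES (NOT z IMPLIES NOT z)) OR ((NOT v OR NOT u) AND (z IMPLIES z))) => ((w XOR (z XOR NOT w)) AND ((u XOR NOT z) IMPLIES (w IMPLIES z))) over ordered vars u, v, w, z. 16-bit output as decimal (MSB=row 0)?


F1 = (((NOT u IMPLIES z) IMPLIES (NOT z IMPLIES NOT z)) OR ((NOT v OR NOT u) AND (z IMPLIES z)))
F2 = ((w XOR (z XOR NOT w)) AND ((u XOR NOT z) IMPLIES (w IMPLIES z)))
Counterexample to F1=>F2 is where F1=1 and F2=0.
Evaluate each row (bits = u,v,w,z, MSB first):
  row 0 [0000]: F1=1 F2=1 -> F1&~F2 -> 0
  row 1 [0001]: F1=1 F2=0 -> F1&~F2 -> 1
  row 2 [0010]: F1=1 F2=0 -> F1&~F2 -> 1
  row 3 [0011]: F1=1 F2=0 -> F1&~F2 -> 1
  row 4 [0100]: F1=1 F2=1 -> F1&~F2 -> 0
  row 5 [0101]: F1=1 F2=0 -> F1&~F2 -> 1
  row 6 [0110]: F1=1 F2=0 -> F1&~F2 -> 1
  row 7 [0111]: F1=1 F2=0 -> F1&~F2 -> 1
  row 8 [1000]: F1=1 F2=1 -> F1&~F2 -> 0
  row 9 [1001]: F1=1 F2=0 -> F1&~F2 -> 1
  row 10 [1010]: F1=1 F2=1 -> F1&~F2 -> 0
  row 11 [1011]: F1=1 F2=0 -> F1&~F2 -> 1
  row 12 [1100]: F1=1 F2=1 -> F1&~F2 -> 0
  row 13 [1101]: F1=1 F2=0 -> F1&~F2 -> 1
  row 14 [1110]: F1=1 F2=1 -> F1&~F2 -> 0
  row 15 [1111]: F1=1 F2=0 -> F1&~F2 -> 1
Full result column, 4 rows per line (u,v fixed per line; w,z runs 00..11 left to right):
  rows 0-3 [u,v=00]: 0111  = hex 7
  rows 4-7 [u,v=01]: 0111  = hex 7
  rows 8-11 [u,v=10]: 0101  = hex 5
  rows 12-15 [u,v=11]: 0101  = hex 5
Counterexample vector (row 0 .. row 15) = 0111011101010101
Output column grouped in 4s = 0111 0111 0101 0101 = 0x7755
Convert to decimal digit by digit (value = value*16 + digit):
  7 -> 7
  7*16 + 7 = 119
  119*16 + 5 = 1909
  1909*16 + 5 = 30549
Decimal = 30549

30549


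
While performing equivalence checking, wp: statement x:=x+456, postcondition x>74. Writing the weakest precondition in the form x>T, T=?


Formula: wp(x:=E, P) = P[E/x] (substitute E for x in postcondition)
Step 1: Postcondition: x>74
Step 2: Substitute x+456 for x: x+456>74
Step 3: Solve for x: x > 74-456 = -382

-382


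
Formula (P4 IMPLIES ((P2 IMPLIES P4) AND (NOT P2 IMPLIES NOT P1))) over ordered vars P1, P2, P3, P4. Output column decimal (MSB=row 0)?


Formula: (P4 IMPLIES ((P2 IMPLIES P4) AND (NOT P2 IMPLIES NOT P1))) over P1, P2, P3, P4 (16 rows)
Evaluate each row (bits = P1,P2,P3,P4, MSB first):
  row 0 [0000]: (0 IMPLIES ((0 IMPLIES 0) AND (NOT 0 IMPLIES NOT 0))) -> 1
  row 1 [0001]: (1 IMPLIES ((0 IMPLIES 1) AND (NOT 0 IMPLIES NOT 0))) -> 1
  row 2 [0010]: (0 IMPLIES ((0 IMPLIES 0) AND (NOT 0 IMPLIES NOT 0))) -> 1
  row 3 [0011]: (1 IMPLIES ((0 IMPLIES 1) AND (NOT 0 IMPLIES NOT 0))) -> 1
  row 4 [0100]: (0 IMPLIES ((1 IMPLIES 0) AND (NOT 1 IMPLIES NOT 0))) -> 1
  row 5 [0101]: (1 IMPLIES ((1 IMPLIES 1) AND (NOT 1 IMPLIES NOT 0))) -> 1
  row 6 [0110]: (0 IMPLIES ((1 IMPLIES 0) AND (NOT 1 IMPLIES NOT 0))) -> 1
  row 7 [0111]: (1 IMPLIES ((1 IMPLIES 1) AND (NOT 1 IMPLIES NOT 0))) -> 1
  row 8 [1000]: (0 IMPLIES ((0 IMPLIES 0) AND (NOT 0 IMPLIES NOT 1))) -> 1
  row 9 [1001]: (1 IMPLIES ((0 IMPLIES 1) AND (NOT 0 IMPLIES NOT 1))) -> 0
  row 10 [1010]: (0 IMPLIES ((0 IMPLIES 0) AND (NOT 0 IMPLIES NOT 1))) -> 1
  row 11 [1011]: (1 IMPLIES ((0 IMPLIES 1) AND (NOT 0 IMPLIES NOT 1))) -> 0
  row 12 [1100]: (0 IMPLIES ((1 IMPLIES 0) AND (NOT 1 IMPLIES NOT 1))) -> 1
  row 13 [1101]: (1 IMPLIES ((1 IMPLIES 1) AND (NOT 1 IMPLIES NOT 1))) -> 1
  row 14 [1110]: (0 IMPLIES ((1 IMPLIES 0) AND (NOT 1 IMPLIES NOT 1))) -> 1
  row 15 [1111]: (1 IMPLIES ((1 IMPLIES 1) AND (NOT 1 IMPLIES NOT 1))) -> 1
Full result column, 4 rows per line (P1,P2 fixed per line; P3,P4 runs 00..11 left to right):
  rows 0-3 [P1,P2=00]: 1111  = hex F
  rows 4-7 [P1,P2=01]: 1111  = hex F
  rows 8-11 [P1,P2=10]: 1010  = hex A
  rows 12-15 [P1,P2=11]: 1111  = hex F
Output column (row 0 .. row 15) = 1111111110101111
Output column grouped in 4s = 1111 1111 1010 1111 = 0xFFAF
Convert to decimal digit by digit (value = value*16 + digit):
  F -> 15
  15*16 + 15 (F) = 255
  255*16 + 10 (A) = 4090
  4090*16 + 15 (F) = 65455
Decimal = 65455

65455


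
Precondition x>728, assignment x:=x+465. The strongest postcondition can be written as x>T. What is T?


Formula: sp(P, x:=E) = exists old_x. (x = E[old_x/x]) AND P[old_x/x] (old_x is the value of x before the assignment; eliminate old_x by solving x = E[old_x/x] for old_x)
Step 1: Precondition P: x>728, i.e. old_x > 728
Step 2: Assignment gives x = old_x + 465, so old_x = x - 465
Step 3: Substitute into P: x - 465 > 728
Step 4: Simplify: x > 728+465 = 1193

1193


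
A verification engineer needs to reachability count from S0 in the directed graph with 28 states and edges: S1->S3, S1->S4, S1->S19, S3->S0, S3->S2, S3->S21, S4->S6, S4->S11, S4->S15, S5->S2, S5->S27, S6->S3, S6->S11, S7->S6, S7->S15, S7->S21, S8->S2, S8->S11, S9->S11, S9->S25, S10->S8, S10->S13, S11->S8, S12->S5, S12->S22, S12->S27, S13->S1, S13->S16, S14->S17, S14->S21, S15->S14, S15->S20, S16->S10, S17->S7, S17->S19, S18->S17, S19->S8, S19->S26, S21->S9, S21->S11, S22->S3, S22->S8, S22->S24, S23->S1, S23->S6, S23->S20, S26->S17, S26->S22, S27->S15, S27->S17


BFS from S0:
  layer 0: {S0}
Reachable set: {S0}
Count = 1

1


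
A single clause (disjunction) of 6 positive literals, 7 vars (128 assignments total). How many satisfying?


Step 1: Total=2^7=128
Step 2: Unsat when all 6 false: 2^1=2
Step 3: Sat=128-2=126

126


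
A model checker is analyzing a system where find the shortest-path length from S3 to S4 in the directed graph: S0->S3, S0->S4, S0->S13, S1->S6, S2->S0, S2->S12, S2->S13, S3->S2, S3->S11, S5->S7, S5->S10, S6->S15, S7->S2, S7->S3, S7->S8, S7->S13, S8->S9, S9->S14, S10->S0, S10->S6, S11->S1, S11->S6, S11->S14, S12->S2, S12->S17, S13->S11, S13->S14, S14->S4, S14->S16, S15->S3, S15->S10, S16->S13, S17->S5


BFS layer-by-layer from S3:
  dist 0: {S3}
  dist 1: {S2, S11}
  dist 2: {S0, S1, S6, S12, S13, S14}
  dist 3: {S4, S15, S16, S17}
  -> S4 reached at distance 3
Shortest path length = 3

3


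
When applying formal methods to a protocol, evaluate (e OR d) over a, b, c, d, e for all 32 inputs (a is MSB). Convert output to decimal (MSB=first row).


Formula: (e OR d) over a, b, c, d, e (32 rows)
Evaluate each row (bits = a,b,c,d,e, MSB first):
  row 0 [00000]: (0 OR 0) -> 0
  row 1 [00001]: (1 OR 0) -> 1
  row 2 [00010]: (0 OR 1) -> 1
  row 3 [00011]: (1 OR 1) -> 1
  row 4 [00100]: (0 OR 0) -> 0
  row 5 [00101]: (1 OR 0) -> 1
  row 6 [00110]: (0 OR 1) -> 1
  row 7 [00111]: (1 OR 1) -> 1
  row 8 [01000]: (0 OR 0) -> 0
  row 9 [01001]: (1 OR 0) -> 1
  row 10 [01010]: (0 OR 1) -> 1
  row 11 [01011]: (1 OR 1) -> 1
  row 12 [01100]: (0 OR 0) -> 0
  row 13 [01101]: (1 OR 0) -> 1
  row 14 [01110]: (0 OR 1) -> 1
  row 15 [01111]: (1 OR 1) -> 1
  row 16 [10000]: (0 OR 0) -> 0
  row 17 [10001]: (1 OR 0) -> 1
  row 18 [10010]: (0 OR 1) -> 1
  row 19 [10011]: (1 OR 1) -> 1
  row 20 [10100]: (0 OR 0) -> 0
  row 21 [10101]: (1 OR 0) -> 1
  row 22 [10110]: (0 OR 1) -> 1
  row 23 [10111]: (1 OR 1) -> 1
  row 24 [11000]: (0 OR 0) -> 0
  row 25 [11001]: (1 OR 0) -> 1
  row 26 [11010]: (0 OR 1) -> 1
  row 27 [11011]: (1 OR 1) -> 1
  row 28 [11100]: (0 OR 0) -> 0
  row 29 [11101]: (1 OR 0) -> 1
  row 30 [11110]: (0 OR 1) -> 1
  row 31 [11111]: (1 OR 1) -> 1
Full result column, 4 rows per line (a,b,c fixed per line; d,e runs 00..11 left to right):
  rows 0-3 [a,b,c=000]: 0111  = hex 7
  rows 4-7 [a,b,c=001]: 0111  = hex 7
  rows 8-11 [a,b,c=010]: 0111  = hex 7
  rows 12-15 [a,b,c=011]: 0111  = hex 7
  rows 16-19 [a,b,c=100]: 0111  = hex 7
  rows 20-23 [a,b,c=101]: 0111  = hex 7
  rows 24-27 [a,b,c=110]: 0111  = hex 7
  rows 28-31 [a,b,c=111]: 0111  = hex 7
Output column (row 0 .. row 31) = 01110111011101110111011101110111
Output column grouped in 4s = 0111 0111 0111 0111 0111 0111 0111 0111 = 0x77777777
Convert to decimal digit by digit (value = value*16 + digit):
  7 -> 7
  7*16 + 7 = 119
  119*16 + 7 = 1911
  1911*16 + 7 = 30583
  30583*16 + 7 = 489335
  489335*16 + 7 = 7829367
  7829367*16 + 7 = 125269879
  125269879*16 + 7 = 2004318071
Decimal = 2004318071

2004318071


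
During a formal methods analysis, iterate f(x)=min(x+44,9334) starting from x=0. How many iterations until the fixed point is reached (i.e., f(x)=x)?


Step 1: x=0, cap=9334, increment=44
Step 2: x grows by 44 each step until capped at 9334; fixed point is x=9334
Step 3: iterations = ceil(9334/44) = 213

213


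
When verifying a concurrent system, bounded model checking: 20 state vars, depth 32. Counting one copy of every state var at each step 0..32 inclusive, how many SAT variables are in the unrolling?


BMC unrolls to depth k, creating one copy of each state var for steps 0..k.
Step count = 32 + 1 = 33 (steps 0 through 32)
Vars per step = 20
Total = 20 * 33 = 660

660


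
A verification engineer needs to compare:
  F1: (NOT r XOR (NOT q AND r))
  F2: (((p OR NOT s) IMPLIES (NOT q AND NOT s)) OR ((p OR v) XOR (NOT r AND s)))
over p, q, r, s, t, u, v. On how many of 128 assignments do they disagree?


F1 = (NOT r XOR (NOT q AND r))
F2 = (((p OR NOT s) IMPLIES (NOT q AND NOT s)) OR ((p OR v) XOR (NOT r AND s)))
Evaluate both on each of 128 rows (bits = p,q,r,s,t,u,v):
  row 0 [0000000]: F1=1 F2=1 -> 0
  row 1 [0000001]: F1=1 F2=1 -> 0
  row 2 [0000010]: F1=1 F2=1 -> 0
  row 3 [0000011]: F1=1 F2=1 -> 0
  row 4 [0000100]: F1=1 F2=1 -> 0
  (every remaining row is evaluated the same way; all 128 results are listed next)
Full result column, 8 rows per line (p,q,r,s fixed per line; t,u,v runs 000..111 left to right):
  rows 0-7 [p,q,r,s=0000]: 00000000  (ones: 0)
  rows 8-15 [p,q,r,s=0001]: 00000000  (ones: 0)
  rows 16-23 [p,q,r,s=0010]: 00000000  (ones: 0)
  rows 24-31 [p,q,r,s=0011]: 00000000  (ones: 0)
  rows 32-39 [p,q,r,s=0100]: 10101010  (ones: 4)
  rows 40-47 [p,q,r,s=0101]: 00000000  (ones: 0)
  rows 48-55 [p,q,r,s=0110]: 01010101  (ones: 4)
  rows 56-63 [p,q,r,s=0111]: 11111111  (ones: 8)
  rows 64-71 [p,q,r,s=1000]: 00000000  (ones: 0)
  rows 72-79 [p,q,r,s=1001]: 11111111  (ones: 8)
  rows 80-87 [p,q,r,s=1010]: 00000000  (ones: 0)
  rows 88-95 [p,q,r,s=1011]: 00000000  (ones: 0)
  rows 96-103 [p,q,r,s=1100]: 00000000  (ones: 0)
  rows 104-111 [p,q,r,s=1101]: 11111111  (ones: 8)
  rows 112-119 [p,q,r,s=1110]: 11111111  (ones: 8)
  rows 120-127 [p,q,r,s=1111]: 11111111  (ones: 8)
Disagreements = 0+0+0+0+4+0+4+8+0+8+0+0+0+8+8+8 = 48

48


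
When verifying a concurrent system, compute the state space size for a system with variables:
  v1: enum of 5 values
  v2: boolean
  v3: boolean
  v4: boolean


State space = product of domain sizes of all variables.
Domain sizes:
  v1 (enum of 5 values): 5
  v2 (boolean): 2
  v3 (boolean): 2
  v4 (boolean): 2
Product = 5 * 2 * 2 * 2 = 40

40


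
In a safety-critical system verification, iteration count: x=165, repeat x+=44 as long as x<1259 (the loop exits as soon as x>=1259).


Step 1: x goes from 165 toward 1259 by 44; the body runs while x<1259, so iterations = ceil((bound-start)/step)
Step 2: Distance=1094
Step 3: ceil(1094/44)=25

25


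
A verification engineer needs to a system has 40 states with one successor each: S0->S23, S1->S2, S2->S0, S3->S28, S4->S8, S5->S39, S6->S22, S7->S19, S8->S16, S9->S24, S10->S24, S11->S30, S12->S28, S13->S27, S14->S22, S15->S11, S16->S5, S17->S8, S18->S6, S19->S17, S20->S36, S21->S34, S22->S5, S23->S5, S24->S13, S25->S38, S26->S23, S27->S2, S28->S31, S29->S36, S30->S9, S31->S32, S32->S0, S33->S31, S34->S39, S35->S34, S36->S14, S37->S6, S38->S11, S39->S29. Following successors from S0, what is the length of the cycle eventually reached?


Trace from S0 until a state repeats:
  S0 -> S23 -> S5 -> S39 -> S29 -> S36 -> S14 -> S22 -> S5
S5 first seen at step 2, revisited at step 8.
Cycle length = 8 - 2 = 6

6


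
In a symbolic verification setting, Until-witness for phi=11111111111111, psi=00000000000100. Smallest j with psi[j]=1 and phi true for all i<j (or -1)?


(phi U psi) at 0: need smallest j with psi[j]=1 and phi[i]=1 for all i in [0,j).
Scan from step 0:
  step 0: phi=1, psi=0 -> continue
  step 1: phi=1, psi=0 -> continue
  step 2: phi=1, psi=0 -> continue
  step 3: phi=1, psi=0 -> continue
  step 11: psi=1 and phi held for [0,11) -> witness found
Witness step = 11

11


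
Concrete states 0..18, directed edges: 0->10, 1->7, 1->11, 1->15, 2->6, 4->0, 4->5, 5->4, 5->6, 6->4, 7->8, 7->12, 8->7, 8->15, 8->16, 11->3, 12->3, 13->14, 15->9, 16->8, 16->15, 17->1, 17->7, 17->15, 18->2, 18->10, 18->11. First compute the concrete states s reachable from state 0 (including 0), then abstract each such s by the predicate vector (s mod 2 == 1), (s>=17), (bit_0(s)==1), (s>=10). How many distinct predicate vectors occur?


BFS from 0:
Concrete reachable: {0, 10}
Abstract via predicates (s mod 2 == 1), (s>=17), (bit_0(s)==1), (s>=10):
  (0,0,0,0) <- {0}
  (0,0,0,1) <- {10}
Distinct abstract states = 2

2


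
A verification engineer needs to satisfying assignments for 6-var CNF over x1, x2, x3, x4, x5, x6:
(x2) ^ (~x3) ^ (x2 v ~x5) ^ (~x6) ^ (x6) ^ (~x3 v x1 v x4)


CNF with 6 clauses over 6 vars (64 assignments).
An assignment satisfies CNF iff every clause has >=1 true literal.
Check each row (bits = x1,x2,x3,x4,x5,x6; clause T/F shown):
  row 0 [000000]: clauses=FTTTFT -> 0
  row 1 [000001]: clauses=FTTFTT -> 0
  row 2 [000010]: clauses=FTFTFT -> 0
  row 3 [000011]: clauses=FTFFTT -> 0
  row 4 [000100]: clauses=FTTTFT -> 0
  (every remaining row is evaluated the same way; all 64 results are listed next)
Full result column, 8 rows per line (x1,x2,x3 fixed per line; x4,x5,x6 runs 000..111 left to right):
  rows 0-7 [x1,x2,x3=000]: 00000000  (ones: 0)
  rows 8-15 [x1,x2,x3=001]: 00000000  (ones: 0)
  rows 16-23 [x1,x2,x3=010]: 00000000  (ones: 0)
  rows 24-31 [x1,x2,x3=011]: 00000000  (ones: 0)
  rows 32-39 [x1,x2,x3=100]: 00000000  (ones: 0)
  rows 40-47 [x1,x2,x3=101]: 00000000  (ones: 0)
  rows 48-55 [x1,x2,x3=110]: 00000000  (ones: 0)
  rows 56-63 [x1,x2,x3=111]: 00000000  (ones: 0)
Satisfying assignments = 0+0+0+0+0+0+0+0 = 0

0


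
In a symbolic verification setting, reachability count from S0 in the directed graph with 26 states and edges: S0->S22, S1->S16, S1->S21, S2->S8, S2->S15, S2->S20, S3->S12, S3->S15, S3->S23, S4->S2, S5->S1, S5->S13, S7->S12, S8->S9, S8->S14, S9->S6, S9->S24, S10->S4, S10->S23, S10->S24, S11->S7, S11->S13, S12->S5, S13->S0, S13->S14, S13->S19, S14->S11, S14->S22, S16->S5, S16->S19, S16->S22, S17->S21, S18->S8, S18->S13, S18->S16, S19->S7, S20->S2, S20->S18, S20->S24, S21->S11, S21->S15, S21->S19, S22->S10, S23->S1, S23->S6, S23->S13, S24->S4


BFS from S0:
  layer 0: {S0}
  layer 1: {S22}
  layer 2: {S10}
  layer 3: {S4, S23, S24}
  layer 4: {S1, S2, S6, S13}
  layer 5: {S8, S14, S15, S16, S19, S20, S21}
  layer 6: {S5, S7, S9, S11, S18}
  layer 7: {S12}
Reachable set: {S0, S1, S2, S4, S5, S6, S7, S8, S9, S10, S11, S12, S13, S14, S15, S16, S18, S19, S20, S21, S22, S23, S24}
Count = 23

23


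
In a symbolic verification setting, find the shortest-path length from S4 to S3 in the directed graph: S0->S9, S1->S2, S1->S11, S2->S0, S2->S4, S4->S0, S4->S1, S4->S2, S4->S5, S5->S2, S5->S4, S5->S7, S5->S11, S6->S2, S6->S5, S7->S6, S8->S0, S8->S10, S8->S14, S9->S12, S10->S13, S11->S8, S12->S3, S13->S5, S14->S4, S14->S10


BFS layer-by-layer from S4:
  dist 0: {S4}
  dist 1: {S0, S1, S2, S5}
  dist 2: {S7, S9, S11}
  dist 3: {S6, S8, S12}
  dist 4: {S3, S10, S14}
  -> S3 reached at distance 4
Shortest path length = 4

4


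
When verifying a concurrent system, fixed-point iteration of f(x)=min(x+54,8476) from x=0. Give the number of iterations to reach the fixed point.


Step 1: x=0, cap=8476, increment=54
Step 2: x grows by 54 each step until capped at 8476; fixed point is x=8476
Step 3: iterations = ceil(8476/54) = 157

157


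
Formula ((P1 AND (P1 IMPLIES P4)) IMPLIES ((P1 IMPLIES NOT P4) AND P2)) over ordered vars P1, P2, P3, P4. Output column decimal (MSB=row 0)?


Formula: ((P1 AND (P1 IMPLIES P4)) IMPLIES ((P1 IMPLIES NOT P4) AND P2)) over P1, P2, P3, P4 (16 rows)
Evaluate each row (bits = P1,P2,P3,P4, MSB first):
  row 0 [0000]: ((0 AND (0 IMPLIES 0)) IMPLIES ((0 IMPLIES NOT 0) AND 0)) -> 1
  row 1 [0001]: ((0 AND (0 IMPLIES 1)) IMPLIES ((0 IMPLIES NOT 1) AND 0)) -> 1
  row 2 [0010]: ((0 AND (0 IMPLIES 0)) IMPLIES ((0 IMPLIES NOT 0) AND 0)) -> 1
  row 3 [0011]: ((0 AND (0 IMPLIES 1)) IMPLIES ((0 IMPLIES NOT 1) AND 0)) -> 1
  row 4 [0100]: ((0 AND (0 IMPLIES 0)) IMPLIES ((0 IMPLIES NOT 0) AND 1)) -> 1
  row 5 [0101]: ((0 AND (0 IMPLIES 1)) IMPLIES ((0 IMPLIES NOT 1) AND 1)) -> 1
  row 6 [0110]: ((0 AND (0 IMPLIES 0)) IMPLIES ((0 IMPLIES NOT 0) AND 1)) -> 1
  row 7 [0111]: ((0 AND (0 IMPLIES 1)) IMPLIES ((0 IMPLIES NOT 1) AND 1)) -> 1
  row 8 [1000]: ((1 AND (1 IMPLIES 0)) IMPLIES ((1 IMPLIES NOT 0) AND 0)) -> 1
  row 9 [1001]: ((1 AND (1 IMPLIES 1)) IMPLIES ((1 IMPLIES NOT 1) AND 0)) -> 0
  row 10 [1010]: ((1 AND (1 IMPLIES 0)) IMPLIES ((1 IMPLIES NOT 0) AND 0)) -> 1
  row 11 [1011]: ((1 AND (1 IMPLIES 1)) IMPLIES ((1 IMPLIES NOT 1) AND 0)) -> 0
  row 12 [1100]: ((1 AND (1 IMPLIES 0)) IMPLIES ((1 IMPLIES NOT 0) AND 1)) -> 1
  row 13 [1101]: ((1 AND (1 IMPLIES 1)) IMPLIES ((1 IMPLIES NOT 1) AND 1)) -> 0
  row 14 [1110]: ((1 AND (1 IMPLIES 0)) IMPLIES ((1 IMPLIES NOT 0) AND 1)) -> 1
  row 15 [1111]: ((1 AND (1 IMPLIES 1)) IMPLIES ((1 IMPLIES NOT 1) AND 1)) -> 0
Full result column, 4 rows per line (P1,P2 fixed per line; P3,P4 runs 00..11 left to right):
  rows 0-3 [P1,P2=00]: 1111  = hex F
  rows 4-7 [P1,P2=01]: 1111  = hex F
  rows 8-11 [P1,P2=10]: 1010  = hex A
  rows 12-15 [P1,P2=11]: 1010  = hex A
Output column (row 0 .. row 15) = 1111111110101010
Output column grouped in 4s = 1111 1111 1010 1010 = 0xFFAA
Convert to decimal digit by digit (value = value*16 + digit):
  F -> 15
  15*16 + 15 (F) = 255
  255*16 + 10 (A) = 4090
  4090*16 + 10 (A) = 65450
Decimal = 65450

65450


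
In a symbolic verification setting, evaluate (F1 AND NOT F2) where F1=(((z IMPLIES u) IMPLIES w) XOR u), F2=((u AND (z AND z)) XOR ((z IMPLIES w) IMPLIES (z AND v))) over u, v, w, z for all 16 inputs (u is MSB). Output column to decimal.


F1 = (((z IMPLIES u) IMPLIES w) XOR u)
F2 = ((u AND (z AND z)) XOR ((z IMPLIES w) IMPLIES (z AND v)))
Counterexample to F1=>F2 is where F1=1 and F2=0.
Evaluate each row (bits = u,v,w,z, MSB first):
  row 0 [0000]: F1=0 F2=0 -> F1&~F2 -> 0
  row 1 [0001]: F1=1 F2=1 -> F1&~F2 -> 0
  row 2 [0010]: F1=1 F2=0 -> F1&~F2 -> 1
  row 3 [0011]: F1=1 F2=0 -> F1&~F2 -> 1
  row 4 [0100]: F1=0 F2=0 -> F1&~F2 -> 0
  row 5 [0101]: F1=1 F2=1 -> F1&~F2 -> 0
  row 6 [0110]: F1=1 F2=0 -> F1&~F2 -> 1
  row 7 [0111]: F1=1 F2=1 -> F1&~F2 -> 0
  row 8 [1000]: F1=1 F2=0 -> F1&~F2 -> 1
  row 9 [1001]: F1=1 F2=0 -> F1&~F2 -> 1
  row 10 [1010]: F1=0 F2=0 -> F1&~F2 -> 0
  row 11 [1011]: F1=0 F2=1 -> F1&~F2 -> 0
  row 12 [1100]: F1=1 F2=0 -> F1&~F2 -> 1
  row 13 [1101]: F1=1 F2=0 -> F1&~F2 -> 1
  row 14 [1110]: F1=0 F2=0 -> F1&~F2 -> 0
  row 15 [1111]: F1=0 F2=0 -> F1&~F2 -> 0
Full result column, 4 rows per line (u,v fixed per line; w,z runs 00..11 left to right):
  rows 0-3 [u,v=00]: 0011  = hex 3
  rows 4-7 [u,v=01]: 0010  = hex 2
  rows 8-11 [u,v=10]: 1100  = hex C
  rows 12-15 [u,v=11]: 1100  = hex C
Counterexample vector (row 0 .. row 15) = 0011001011001100
Output column grouped in 4s = 0011 0010 1100 1100 = 0x32CC
Convert to decimal digit by digit (value = value*16 + digit):
  3 -> 3
  3*16 + 2 = 50
  50*16 + 12 (C) = 812
  812*16 + 12 (C) = 13004
Decimal = 13004

13004


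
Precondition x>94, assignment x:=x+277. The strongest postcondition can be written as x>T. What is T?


Formula: sp(P, x:=E) = exists old_x. (x = E[old_x/x]) AND P[old_x/x] (old_x is the value of x before the assignment; eliminate old_x by solving x = E[old_x/x] for old_x)
Step 1: Precondition P: x>94, i.e. old_x > 94
Step 2: Assignment gives x = old_x + 277, so old_x = x - 277
Step 3: Substitute into P: x - 277 > 94
Step 4: Simplify: x > 94+277 = 371

371


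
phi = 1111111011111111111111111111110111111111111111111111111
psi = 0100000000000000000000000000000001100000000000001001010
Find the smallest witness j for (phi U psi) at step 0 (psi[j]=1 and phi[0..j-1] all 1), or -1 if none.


(phi U psi) at 0: need smallest j with psi[j]=1 and phi[i]=1 for all i in [0,j).
Scan from step 0:
  step 0: phi=1, psi=0 -> continue
  step 1: psi=1 and phi held for [0,1) -> witness found
Witness step = 1

1


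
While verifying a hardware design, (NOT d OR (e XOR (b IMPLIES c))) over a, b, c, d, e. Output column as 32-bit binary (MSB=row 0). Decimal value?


Formula: (NOT d OR (e XOR (b IMPLIES c))) over a, b, c, d, e (32 rows)
Evaluate each row (bits = a,b,c,d,e, MSB first):
  row 0 [00000]: (NOT 0 OR (0 XOR (0 IMPLIES 0))) -> 1
  row 1 [00001]: (NOT 0 OR (1 XOR (0 IMPLIES 0))) -> 1
  row 2 [00010]: (NOT 1 OR (0 XOR (0 IMPLIES 0))) -> 1
  row 3 [00011]: (NOT 1 OR (1 XOR (0 IMPLIES 0))) -> 0
  row 4 [00100]: (NOT 0 OR (0 XOR (0 IMPLIES 1))) -> 1
  row 5 [00101]: (NOT 0 OR (1 XOR (0 IMPLIES 1))) -> 1
  row 6 [00110]: (NOT 1 OR (0 XOR (0 IMPLIES 1))) -> 1
  row 7 [00111]: (NOT 1 OR (1 XOR (0 IMPLIES 1))) -> 0
  row 8 [01000]: (NOT 0 OR (0 XOR (1 IMPLIES 0))) -> 1
  row 9 [01001]: (NOT 0 OR (1 XOR (1 IMPLIES 0))) -> 1
  row 10 [01010]: (NOT 1 OR (0 XOR (1 IMPLIES 0))) -> 0
  row 11 [01011]: (NOT 1 OR (1 XOR (1 IMPLIES 0))) -> 1
  row 12 [01100]: (NOT 0 OR (0 XOR (1 IMPLIES 1))) -> 1
  row 13 [01101]: (NOT 0 OR (1 XOR (1 IMPLIES 1))) -> 1
  row 14 [01110]: (NOT 1 OR (0 XOR (1 IMPLIES 1))) -> 1
  row 15 [01111]: (NOT 1 OR (1 XOR (1 IMPLIES 1))) -> 0
  row 16 [10000]: (NOT 0 OR (0 XOR (0 IMPLIES 0))) -> 1
  row 17 [10001]: (NOT 0 OR (1 XOR (0 IMPLIES 0))) -> 1
  row 18 [10010]: (NOT 1 OR (0 XOR (0 IMPLIES 0))) -> 1
  row 19 [10011]: (NOT 1 OR (1 XOR (0 IMPLIES 0))) -> 0
  row 20 [10100]: (NOT 0 OR (0 XOR (0 IMPLIES 1))) -> 1
  row 21 [10101]: (NOT 0 OR (1 XOR (0 IMPLIES 1))) -> 1
  row 22 [10110]: (NOT 1 OR (0 XOR (0 IMPLIES 1))) -> 1
  row 23 [10111]: (NOT 1 OR (1 XOR (0 IMPLIES 1))) -> 0
  row 24 [11000]: (NOT 0 OR (0 XOR (1 IMPLIES 0))) -> 1
  row 25 [11001]: (NOT 0 OR (1 XOR (1 IMPLIES 0))) -> 1
  row 26 [11010]: (NOT 1 OR (0 XOR (1 IMPLIES 0))) -> 0
  row 27 [11011]: (NOT 1 OR (1 XOR (1 IMPLIES 0))) -> 1
  row 28 [11100]: (NOT 0 OR (0 XOR (1 IMPLIES 1))) -> 1
  row 29 [11101]: (NOT 0 OR (1 XOR (1 IMPLIES 1))) -> 1
  row 30 [11110]: (NOT 1 OR (0 XOR (1 IMPLIES 1))) -> 1
  row 31 [11111]: (NOT 1 OR (1 XOR (1 IMPLIES 1))) -> 0
Full result column, 4 rows per line (a,b,c fixed per line; d,e runs 00..11 left to right):
  rows 0-3 [a,b,c=000]: 1110  = hex E
  rows 4-7 [a,b,c=001]: 1110  = hex E
  rows 8-11 [a,b,c=010]: 1101  = hex D
  rows 12-15 [a,b,c=011]: 1110  = hex E
  rows 16-19 [a,b,c=100]: 1110  = hex E
  rows 20-23 [a,b,c=101]: 1110  = hex E
  rows 24-27 [a,b,c=110]: 1101  = hex D
  rows 28-31 [a,b,c=111]: 1110  = hex E
Output column (row 0 .. row 31) = 11101110110111101110111011011110
Output column grouped in 4s = 1110 1110 1101 1110 1110 1110 1101 1110 = 0xEEDEEEDE
Convert to decimal digit by digit (value = value*16 + digit):
  E -> 14
  14*16 + 14 (E) = 238
  238*16 + 13 (D) = 3821
  3821*16 + 14 (E) = 61150
  61150*16 + 14 (E) = 978414
  978414*16 + 14 (E) = 15654638
  15654638*16 + 13 (D) = 250474221
  250474221*16 + 14 (E) = 4007587550
Decimal = 4007587550

4007587550


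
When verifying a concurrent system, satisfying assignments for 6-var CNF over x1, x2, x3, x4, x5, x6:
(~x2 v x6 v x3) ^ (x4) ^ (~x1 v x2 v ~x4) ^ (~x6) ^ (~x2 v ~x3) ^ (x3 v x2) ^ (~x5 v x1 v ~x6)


CNF with 7 clauses over 6 vars (64 assignments).
An assignment satisfies CNF iff every clause has >=1 true literal.
Check each row (bits = x1,x2,x3,x4,x5,x6; clause T/F shown):
  row 0 [000000]: clauses=TFTTTFT -> 0
  row 1 [000001]: clauses=TFTFTFT -> 0
  row 2 [000010]: clauses=TFTTTFT -> 0
  row 3 [000011]: clauses=TFTFTFF -> 0
  row 4 [000100]: clauses=TTTTTFT -> 0
  (every remaining row is evaluated the same way; all 64 results are listed next)
Full result column, 8 rows per line (x1,x2,x3 fixed per line; x4,x5,x6 runs 000..111 left to right):
  rows 0-7 [x1,x2,x3=000]: 00000000  (ones: 0)
  rows 8-15 [x1,x2,x3=001]: 00001010  (ones: 2)
  rows 16-23 [x1,x2,x3=010]: 00000000  (ones: 0)
  rows 24-31 [x1,x2,x3=011]: 00000000  (ones: 0)
  rows 32-39 [x1,x2,x3=100]: 00000000  (ones: 0)
  rows 40-47 [x1,x2,x3=101]: 00000000  (ones: 0)
  rows 48-55 [x1,x2,x3=110]: 00000000  (ones: 0)
  rows 56-63 [x1,x2,x3=111]: 00000000  (ones: 0)
Satisfying assignments = 0+2+0+0+0+0+0+0 = 2

2
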